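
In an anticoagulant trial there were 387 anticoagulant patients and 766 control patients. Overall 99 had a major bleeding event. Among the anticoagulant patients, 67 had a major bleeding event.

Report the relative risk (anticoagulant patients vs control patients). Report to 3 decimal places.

anticoagulant patients without the outcome: 387 − 67 = 320
control patients with the outcome: 99 − 67 = 32
control patients without the outcome: 766 − 32 = 734
risk, anticoagulant patients = 67/387 = 0.17313
risk, control patients = 32/766 = 0.04178
RR = 0.17313 / 0.04178 = 4.144

RR ≈ 4.144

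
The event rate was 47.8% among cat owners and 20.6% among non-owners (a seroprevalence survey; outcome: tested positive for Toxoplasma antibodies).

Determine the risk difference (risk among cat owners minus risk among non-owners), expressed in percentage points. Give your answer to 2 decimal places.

27.20

risk difference = 0.4780 − 0.2060 = 0.2720 → 27.20 percentage points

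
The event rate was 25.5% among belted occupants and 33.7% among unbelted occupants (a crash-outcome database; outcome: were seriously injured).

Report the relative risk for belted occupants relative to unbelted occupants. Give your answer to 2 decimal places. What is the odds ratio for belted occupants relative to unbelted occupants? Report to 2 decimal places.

RR = 0.76; OR = 0.67

RR = 0.2550 / 0.3370 = 0.76
odds, belted occupants = 0.2550/0.7450 = 0.3423
odds, unbelted occupants = 0.3370/0.6630 = 0.5083
OR = 0.3423 / 0.5083 = 0.67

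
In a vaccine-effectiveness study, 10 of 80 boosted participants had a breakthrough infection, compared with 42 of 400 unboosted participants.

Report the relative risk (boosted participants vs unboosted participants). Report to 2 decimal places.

risk, boosted participants = 10/80 = 0.1250
risk, unboosted participants = 42/400 = 0.1050
RR = 0.1250 / 0.1050 = 1.19

1.19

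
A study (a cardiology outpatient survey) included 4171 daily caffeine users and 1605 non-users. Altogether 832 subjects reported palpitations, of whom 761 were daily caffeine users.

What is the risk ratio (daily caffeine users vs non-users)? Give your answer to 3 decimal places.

4.124

daily caffeine users without the outcome: 4171 − 761 = 3410
non-users with the outcome: 832 − 761 = 71
non-users without the outcome: 1605 − 71 = 1534
risk, daily caffeine users = 761/4171 = 0.18245
risk, non-users = 71/1605 = 0.04424
RR = 0.18245 / 0.04424 = 4.124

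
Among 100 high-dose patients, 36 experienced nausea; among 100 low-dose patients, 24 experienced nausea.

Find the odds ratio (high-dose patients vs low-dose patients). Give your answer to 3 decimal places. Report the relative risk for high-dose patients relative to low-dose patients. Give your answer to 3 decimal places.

odds, high-dose patients = 36/64 = 0.5625
odds, low-dose patients = 24/76 = 0.3158
OR = 0.5625 / 0.3158 = 1.781
risk, high-dose patients = 36/100 = 0.3600
risk, low-dose patients = 24/100 = 0.2400
RR = 0.3600 / 0.2400 = 1.500

OR = 1.781; RR = 1.500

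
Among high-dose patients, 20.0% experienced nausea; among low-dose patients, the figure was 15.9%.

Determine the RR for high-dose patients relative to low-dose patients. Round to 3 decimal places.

RR = 0.2000 / 0.1590 = 1.258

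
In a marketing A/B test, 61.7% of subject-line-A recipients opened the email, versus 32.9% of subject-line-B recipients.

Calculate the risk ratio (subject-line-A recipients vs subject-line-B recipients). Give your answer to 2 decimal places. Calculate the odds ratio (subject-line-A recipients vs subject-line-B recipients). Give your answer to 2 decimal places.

RR = 0.6170 / 0.3290 = 1.88
odds, subject-line-A recipients = 0.6170/0.3830 = 1.6110
odds, subject-line-B recipients = 0.3290/0.6710 = 0.4903
OR = 1.6110 / 0.4903 = 3.29

RR = 1.88; OR = 3.29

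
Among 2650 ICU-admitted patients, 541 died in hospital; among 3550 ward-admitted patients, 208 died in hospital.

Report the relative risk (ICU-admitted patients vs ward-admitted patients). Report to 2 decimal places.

risk, ICU-admitted patients = 541/2650 = 0.2042
risk, ward-admitted patients = 208/3550 = 0.0586
RR = 0.2042 / 0.0586 = 3.48

RR = 3.48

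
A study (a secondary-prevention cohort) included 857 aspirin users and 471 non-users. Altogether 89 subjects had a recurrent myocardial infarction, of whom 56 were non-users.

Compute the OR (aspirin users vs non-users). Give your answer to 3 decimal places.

aspirin users with the outcome: 89 − 56 = 33
aspirin users without the outcome: 857 − 33 = 824
non-users without the outcome: 471 − 56 = 415
odds, aspirin users = 33/824 = 0.04005
odds, non-users = 56/415 = 0.13494
OR = 0.04005 / 0.13494 = 0.297

OR = 0.297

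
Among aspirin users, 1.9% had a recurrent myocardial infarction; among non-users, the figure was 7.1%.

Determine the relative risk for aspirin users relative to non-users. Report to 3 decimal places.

RR = 0.01900 / 0.07100 = 0.268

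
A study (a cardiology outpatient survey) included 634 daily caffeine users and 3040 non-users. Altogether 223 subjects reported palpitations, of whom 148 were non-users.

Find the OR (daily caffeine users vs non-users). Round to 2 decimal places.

daily caffeine users with the outcome: 223 − 148 = 75
daily caffeine users without the outcome: 634 − 75 = 559
non-users without the outcome: 3040 − 148 = 2892
odds, daily caffeine users = 75/559 = 0.13417
odds, non-users = 148/2892 = 0.05118
OR = 0.13417 / 0.05118 = 2.62

OR: 2.62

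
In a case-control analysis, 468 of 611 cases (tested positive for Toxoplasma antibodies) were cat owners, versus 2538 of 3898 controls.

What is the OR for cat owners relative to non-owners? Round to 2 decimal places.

odds, cat owners = 468/2538 = 0.1844
odds, non-owners = 143/1360 = 0.1051
OR = 0.1844 / 0.1051 = 1.75

1.75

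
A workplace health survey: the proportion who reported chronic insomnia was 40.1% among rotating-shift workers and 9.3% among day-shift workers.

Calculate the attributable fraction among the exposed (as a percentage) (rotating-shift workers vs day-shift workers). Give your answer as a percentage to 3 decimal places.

AR% = (0.4010 − 0.0930) / 0.4010 = 0.7681 → 76.808%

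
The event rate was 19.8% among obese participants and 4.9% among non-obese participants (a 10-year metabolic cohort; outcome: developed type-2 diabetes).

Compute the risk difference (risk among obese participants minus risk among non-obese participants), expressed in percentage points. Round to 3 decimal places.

risk difference = 0.19800 − 0.04900 = 0.14900 → 14.900 percentage points

14.900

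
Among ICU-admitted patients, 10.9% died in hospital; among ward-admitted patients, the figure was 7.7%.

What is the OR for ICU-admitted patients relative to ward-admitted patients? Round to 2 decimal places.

1.47

odds, ICU-admitted patients = 0.1090/0.8910 = 0.1223
odds, ward-admitted patients = 0.0770/0.9230 = 0.0834
OR = 0.1223 / 0.0834 = 1.47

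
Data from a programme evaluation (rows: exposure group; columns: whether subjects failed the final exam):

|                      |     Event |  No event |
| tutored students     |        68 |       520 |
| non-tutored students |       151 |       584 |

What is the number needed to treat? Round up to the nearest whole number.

risk, tutored students = 68/588 = 0.115646
risk, non-tutored students = 151/735 = 0.205442
absolute risk difference = 0.089796
1 / 0.089796 = 11.136 → round up → 12

12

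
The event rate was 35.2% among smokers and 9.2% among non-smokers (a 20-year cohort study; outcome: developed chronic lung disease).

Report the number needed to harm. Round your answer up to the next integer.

4

absolute risk difference = 0.260000
1 / 0.260000 = 3.846 → round up → 4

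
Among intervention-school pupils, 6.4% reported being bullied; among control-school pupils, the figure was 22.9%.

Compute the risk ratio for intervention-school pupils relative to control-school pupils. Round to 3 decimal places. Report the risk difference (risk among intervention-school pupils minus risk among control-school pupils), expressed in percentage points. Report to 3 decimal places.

RR = 0.0640 / 0.2290 = 0.279
risk difference = 0.0640 − 0.2290 = -0.1650 → -16.500 percentage points

RR = 0.279; RD = -16.500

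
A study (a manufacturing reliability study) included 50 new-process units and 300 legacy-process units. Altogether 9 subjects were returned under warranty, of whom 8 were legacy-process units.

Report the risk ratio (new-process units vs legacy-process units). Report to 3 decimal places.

RR: 0.750

new-process units with the outcome: 9 − 8 = 1
new-process units without the outcome: 50 − 1 = 49
legacy-process units without the outcome: 300 − 8 = 292
risk, new-process units = 1/50 = 0.02000
risk, legacy-process units = 8/300 = 0.02667
RR = 0.02000 / 0.02667 = 0.750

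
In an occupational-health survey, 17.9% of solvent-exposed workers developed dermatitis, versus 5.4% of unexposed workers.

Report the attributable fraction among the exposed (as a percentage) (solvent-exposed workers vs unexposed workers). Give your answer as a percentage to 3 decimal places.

AR% = (0.1790 − 0.0540) / 0.1790 = 0.6983 → 69.832%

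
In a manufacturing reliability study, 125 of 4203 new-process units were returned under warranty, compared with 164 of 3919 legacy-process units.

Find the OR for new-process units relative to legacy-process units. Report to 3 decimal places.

0.702

odds, new-process units = 125/4078 = 0.03065
odds, legacy-process units = 164/3755 = 0.04368
OR = 0.03065 / 0.04368 = 0.702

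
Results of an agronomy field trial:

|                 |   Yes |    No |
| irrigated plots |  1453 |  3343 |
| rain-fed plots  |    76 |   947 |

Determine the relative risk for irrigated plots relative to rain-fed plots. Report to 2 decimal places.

4.08

risk, irrigated plots = 1453/4796 = 0.3030
risk, rain-fed plots = 76/1023 = 0.0743
RR = 0.3030 / 0.0743 = 4.08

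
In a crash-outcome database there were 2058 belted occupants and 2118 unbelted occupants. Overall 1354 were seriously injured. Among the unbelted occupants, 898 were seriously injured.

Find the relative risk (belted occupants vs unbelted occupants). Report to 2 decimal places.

RR ≈ 0.52

belted occupants with the outcome: 1354 − 898 = 456
belted occupants without the outcome: 2058 − 456 = 1602
unbelted occupants without the outcome: 2118 − 898 = 1220
risk, belted occupants = 456/2058 = 0.2216
risk, unbelted occupants = 898/2118 = 0.4240
RR = 0.2216 / 0.4240 = 0.52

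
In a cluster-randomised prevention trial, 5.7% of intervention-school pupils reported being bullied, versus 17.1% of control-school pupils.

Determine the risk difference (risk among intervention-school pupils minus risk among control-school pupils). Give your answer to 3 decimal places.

risk difference = 0.0570 − 0.1710 = -0.114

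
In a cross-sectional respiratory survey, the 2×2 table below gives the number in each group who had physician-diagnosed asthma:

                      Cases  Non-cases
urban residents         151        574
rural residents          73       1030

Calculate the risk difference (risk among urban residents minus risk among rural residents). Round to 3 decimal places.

risk, urban residents = 151/725 = 0.2083
risk, rural residents = 73/1103 = 0.0662
risk difference = 0.2083 − 0.0662 = 0.142

RD: 0.142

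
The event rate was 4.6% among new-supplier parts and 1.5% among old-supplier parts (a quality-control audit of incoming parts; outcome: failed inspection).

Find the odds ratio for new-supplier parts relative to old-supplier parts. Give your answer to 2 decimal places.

odds, new-supplier parts = 0.04600/0.95400 = 0.04822
odds, old-supplier parts = 0.01500/0.98500 = 0.01523
OR = 0.04822 / 0.01523 = 3.17

OR ≈ 3.17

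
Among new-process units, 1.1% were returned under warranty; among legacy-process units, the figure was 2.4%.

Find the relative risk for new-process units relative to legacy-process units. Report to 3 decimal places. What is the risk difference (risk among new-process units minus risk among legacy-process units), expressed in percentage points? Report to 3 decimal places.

RR = 0.458; RD = -1.300

RR = 0.01100 / 0.02400 = 0.458
risk difference = 0.01100 − 0.02400 = -0.01300 → -1.300 percentage points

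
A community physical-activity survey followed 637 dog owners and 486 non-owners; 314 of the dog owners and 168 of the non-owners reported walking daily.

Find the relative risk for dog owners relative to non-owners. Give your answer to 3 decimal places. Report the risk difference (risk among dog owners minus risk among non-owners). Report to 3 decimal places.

RR = 1.426; RD = 0.147

risk, dog owners = 314/637 = 0.4929
risk, non-owners = 168/486 = 0.3457
RR = 0.4929 / 0.3457 = 1.426
risk difference = 0.4929 − 0.3457 = 0.147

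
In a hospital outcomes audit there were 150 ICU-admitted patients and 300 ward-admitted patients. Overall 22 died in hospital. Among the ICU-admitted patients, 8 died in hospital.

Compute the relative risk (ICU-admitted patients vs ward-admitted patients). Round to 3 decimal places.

1.143

ICU-admitted patients without the outcome: 150 − 8 = 142
ward-admitted patients with the outcome: 22 − 8 = 14
ward-admitted patients without the outcome: 300 − 14 = 286
risk, ICU-admitted patients = 8/150 = 0.05333
risk, ward-admitted patients = 14/300 = 0.04667
RR = 0.05333 / 0.04667 = 1.143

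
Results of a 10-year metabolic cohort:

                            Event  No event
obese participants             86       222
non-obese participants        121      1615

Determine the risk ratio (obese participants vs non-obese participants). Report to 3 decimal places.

risk, obese participants = 86/308 = 0.2792
risk, non-obese participants = 121/1736 = 0.0697
RR = 0.2792 / 0.0697 = 4.006

4.006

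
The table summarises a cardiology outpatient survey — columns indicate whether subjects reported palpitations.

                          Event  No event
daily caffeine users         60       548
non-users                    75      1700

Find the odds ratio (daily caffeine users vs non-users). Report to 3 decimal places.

OR = (60 × 1700) / (548 × 75) = 102000/41100 ≈ 2.482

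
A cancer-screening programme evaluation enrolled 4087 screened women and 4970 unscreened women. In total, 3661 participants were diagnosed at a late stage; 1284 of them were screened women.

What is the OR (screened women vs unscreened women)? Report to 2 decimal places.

screened women without the outcome: 4087 − 1284 = 2803
unscreened women with the outcome: 3661 − 1284 = 2377
unscreened women without the outcome: 4970 − 2377 = 2593
OR = (1284 × 2593) / (2803 × 2377) = 3329412/6662731 ≈ 0.50

0.50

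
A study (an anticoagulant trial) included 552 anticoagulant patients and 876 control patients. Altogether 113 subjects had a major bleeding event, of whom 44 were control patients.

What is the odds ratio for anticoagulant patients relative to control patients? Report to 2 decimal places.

anticoagulant patients with the outcome: 113 − 44 = 69
anticoagulant patients without the outcome: 552 − 69 = 483
control patients without the outcome: 876 − 44 = 832
OR = (69 × 832) / (483 × 44) = 57408/21252 ≈ 2.70

OR ≈ 2.70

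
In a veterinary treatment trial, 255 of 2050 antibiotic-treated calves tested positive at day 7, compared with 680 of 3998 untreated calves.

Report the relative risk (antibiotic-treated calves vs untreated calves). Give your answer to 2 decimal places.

0.73

risk, antibiotic-treated calves = 255/2050 = 0.1244
risk, untreated calves = 680/3998 = 0.1701
RR = 0.1244 / 0.1701 = 0.73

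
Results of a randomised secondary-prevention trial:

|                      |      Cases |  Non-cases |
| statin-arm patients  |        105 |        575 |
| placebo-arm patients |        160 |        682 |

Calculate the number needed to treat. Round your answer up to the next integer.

risk, statin-arm patients = 105/680 = 0.154412
risk, placebo-arm patients = 160/842 = 0.190024
absolute risk difference = 0.035612
1 / 0.035612 = 28.080 → round up → 29

NNT ≈ 29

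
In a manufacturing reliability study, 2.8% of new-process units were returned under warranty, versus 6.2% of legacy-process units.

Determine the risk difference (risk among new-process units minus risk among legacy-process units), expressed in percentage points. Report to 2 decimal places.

-3.40

risk difference = 0.02800 − 0.06200 = -0.03400 → -3.40 percentage points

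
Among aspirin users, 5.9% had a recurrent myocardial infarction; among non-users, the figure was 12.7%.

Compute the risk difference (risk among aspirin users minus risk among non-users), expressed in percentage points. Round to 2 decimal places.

risk difference = 0.0590 − 0.1270 = -0.0680 → -6.80 percentage points

-6.80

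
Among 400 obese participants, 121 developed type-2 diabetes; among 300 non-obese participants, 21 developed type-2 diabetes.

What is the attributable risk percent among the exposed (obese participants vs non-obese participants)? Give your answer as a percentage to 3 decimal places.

risk, obese participants = 121/400 = 0.3025
risk, non-obese participants = 21/300 = 0.0700
AR% = (0.3025 − 0.0700) / 0.3025 = 0.7686 → 76.860%

AR%: 76.860%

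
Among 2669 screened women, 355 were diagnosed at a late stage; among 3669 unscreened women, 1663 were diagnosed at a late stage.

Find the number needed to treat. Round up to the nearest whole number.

risk, screened women = 355/2669 = 0.133009
risk, unscreened women = 1663/3669 = 0.453257
absolute risk difference = 0.320248
1 / 0.320248 = 3.123 → round up → 4

NNT = 4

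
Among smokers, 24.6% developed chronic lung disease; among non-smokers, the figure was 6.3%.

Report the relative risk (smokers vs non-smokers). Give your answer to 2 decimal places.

RR = 0.2460 / 0.0630 = 3.90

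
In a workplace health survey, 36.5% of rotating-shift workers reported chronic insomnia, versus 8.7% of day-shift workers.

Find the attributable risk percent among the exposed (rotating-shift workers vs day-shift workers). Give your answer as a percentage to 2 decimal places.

AR% = (0.3650 − 0.0870) / 0.3650 = 0.7616 → 76.16%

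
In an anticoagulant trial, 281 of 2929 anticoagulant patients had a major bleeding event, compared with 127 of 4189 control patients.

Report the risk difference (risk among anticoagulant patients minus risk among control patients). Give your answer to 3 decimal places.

0.066

risk, anticoagulant patients = 281/2929 = 0.09594
risk, control patients = 127/4189 = 0.03032
risk difference = 0.09594 − 0.03032 = 0.066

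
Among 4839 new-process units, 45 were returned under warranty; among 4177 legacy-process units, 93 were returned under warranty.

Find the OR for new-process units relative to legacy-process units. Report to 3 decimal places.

OR = (45 × 4084) / (4794 × 93) = 183780/445842 ≈ 0.412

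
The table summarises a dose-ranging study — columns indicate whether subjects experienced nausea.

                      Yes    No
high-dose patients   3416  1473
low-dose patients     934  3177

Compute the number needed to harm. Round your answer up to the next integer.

risk, high-dose patients = 3416/4889 = 0.698711
risk, low-dose patients = 934/4111 = 0.227195
absolute risk difference = 0.471516
1 / 0.471516 = 2.121 → round up → 3

3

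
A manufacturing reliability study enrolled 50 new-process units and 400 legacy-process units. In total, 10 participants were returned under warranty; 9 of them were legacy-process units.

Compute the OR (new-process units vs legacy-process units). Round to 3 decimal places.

new-process units with the outcome: 10 − 9 = 1
new-process units without the outcome: 50 − 1 = 49
legacy-process units without the outcome: 400 − 9 = 391
odds, new-process units = 1/49 = 0.02041
odds, legacy-process units = 9/391 = 0.02302
OR = 0.02041 / 0.02302 = 0.887

0.887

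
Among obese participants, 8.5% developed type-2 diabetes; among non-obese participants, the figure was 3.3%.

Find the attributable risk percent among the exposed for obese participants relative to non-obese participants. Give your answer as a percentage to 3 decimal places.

AR% = (0.08500 − 0.03300) / 0.08500 = 0.6118 → 61.176%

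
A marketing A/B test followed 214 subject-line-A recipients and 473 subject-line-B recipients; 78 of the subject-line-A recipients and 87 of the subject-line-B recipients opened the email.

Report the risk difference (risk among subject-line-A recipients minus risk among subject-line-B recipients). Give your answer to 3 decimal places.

risk, subject-line-A recipients = 78/214 = 0.3645
risk, subject-line-B recipients = 87/473 = 0.1839
risk difference = 0.3645 − 0.1839 = 0.181

RD ≈ 0.181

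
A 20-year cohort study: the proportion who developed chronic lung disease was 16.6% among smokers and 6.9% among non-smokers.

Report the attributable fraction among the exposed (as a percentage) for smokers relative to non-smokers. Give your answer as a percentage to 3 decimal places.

AR% = (0.1660 − 0.0690) / 0.1660 = 0.5843 → 58.434%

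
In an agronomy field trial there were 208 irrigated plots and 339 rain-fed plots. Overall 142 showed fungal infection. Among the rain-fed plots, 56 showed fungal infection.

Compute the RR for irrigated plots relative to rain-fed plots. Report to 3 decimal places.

2.503

irrigated plots with the outcome: 142 − 56 = 86
irrigated plots without the outcome: 208 − 86 = 122
rain-fed plots without the outcome: 339 − 56 = 283
risk, irrigated plots = 86/208 = 0.4135
risk, rain-fed plots = 56/339 = 0.1652
RR = 0.4135 / 0.1652 = 2.503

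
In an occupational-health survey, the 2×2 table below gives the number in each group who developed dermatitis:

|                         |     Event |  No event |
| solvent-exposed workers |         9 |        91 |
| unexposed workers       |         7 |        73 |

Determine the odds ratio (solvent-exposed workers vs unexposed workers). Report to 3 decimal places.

OR = (9 × 73) / (91 × 7) = 657/637 ≈ 1.031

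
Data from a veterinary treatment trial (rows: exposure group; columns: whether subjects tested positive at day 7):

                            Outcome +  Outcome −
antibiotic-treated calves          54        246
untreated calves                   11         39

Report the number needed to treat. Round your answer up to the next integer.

NNT = 25

risk, antibiotic-treated calves = 54/300 = 0.180000
risk, untreated calves = 11/50 = 0.220000
absolute risk difference = 0.040000
1 / 0.040000 = 25.000 → round up → 25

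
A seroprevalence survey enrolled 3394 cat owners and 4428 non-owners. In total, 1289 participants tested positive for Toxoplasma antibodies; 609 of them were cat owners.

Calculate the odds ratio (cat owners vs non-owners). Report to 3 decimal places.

cat owners without the outcome: 3394 − 609 = 2785
non-owners with the outcome: 1289 − 609 = 680
non-owners without the outcome: 4428 − 680 = 3748
OR = (609 × 3748) / (2785 × 680) = 2282532/1893800 ≈ 1.205

1.205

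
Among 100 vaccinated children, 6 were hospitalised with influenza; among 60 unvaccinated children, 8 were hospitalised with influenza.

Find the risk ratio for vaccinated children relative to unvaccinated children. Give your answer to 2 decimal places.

0.45

risk, vaccinated children = 6/100 = 0.0600
risk, unvaccinated children = 8/60 = 0.1333
RR = 0.0600 / 0.1333 = 0.45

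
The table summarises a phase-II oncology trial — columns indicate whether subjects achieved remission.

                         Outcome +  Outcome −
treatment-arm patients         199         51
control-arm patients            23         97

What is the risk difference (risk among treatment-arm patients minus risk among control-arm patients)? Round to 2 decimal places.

risk, treatment-arm patients = 199/250 = 0.7960
risk, control-arm patients = 23/120 = 0.1917
risk difference = 0.7960 − 0.1917 = 0.60

0.60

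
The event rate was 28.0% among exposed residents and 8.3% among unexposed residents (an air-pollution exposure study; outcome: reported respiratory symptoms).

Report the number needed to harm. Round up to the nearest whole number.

6

absolute risk difference = 0.197000
1 / 0.197000 = 5.076 → round up → 6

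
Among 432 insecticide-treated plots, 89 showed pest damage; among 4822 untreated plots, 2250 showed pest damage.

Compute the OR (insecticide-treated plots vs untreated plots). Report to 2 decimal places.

OR = (89 × 2572) / (343 × 2250) = 228908/771750 ≈ 0.30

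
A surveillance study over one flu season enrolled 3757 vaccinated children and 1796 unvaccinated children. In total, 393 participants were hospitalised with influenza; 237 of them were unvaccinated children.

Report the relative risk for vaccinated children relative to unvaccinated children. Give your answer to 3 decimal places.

vaccinated children with the outcome: 393 − 237 = 156
vaccinated children without the outcome: 3757 − 156 = 3601
unvaccinated children without the outcome: 1796 − 237 = 1559
risk, vaccinated children = 156/3757 = 0.04152
risk, unvaccinated children = 237/1796 = 0.13196
RR = 0.04152 / 0.13196 = 0.315

RR = 0.315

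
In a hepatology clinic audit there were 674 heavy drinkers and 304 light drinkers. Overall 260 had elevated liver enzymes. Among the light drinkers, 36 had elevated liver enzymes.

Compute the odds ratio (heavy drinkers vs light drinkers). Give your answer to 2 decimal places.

OR = 3.71

heavy drinkers with the outcome: 260 − 36 = 224
heavy drinkers without the outcome: 674 − 224 = 450
light drinkers without the outcome: 304 − 36 = 268
odds, heavy drinkers = 224/450 = 0.4978
odds, light drinkers = 36/268 = 0.1343
OR = 0.4978 / 0.1343 = 3.71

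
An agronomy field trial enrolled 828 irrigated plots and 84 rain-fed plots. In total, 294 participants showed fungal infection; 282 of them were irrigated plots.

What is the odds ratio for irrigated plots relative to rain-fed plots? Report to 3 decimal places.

irrigated plots without the outcome: 828 − 282 = 546
rain-fed plots with the outcome: 294 − 282 = 12
rain-fed plots without the outcome: 84 − 12 = 72
OR = (282 × 72) / (546 × 12) = 20304/6552 ≈ 3.099

OR = 3.099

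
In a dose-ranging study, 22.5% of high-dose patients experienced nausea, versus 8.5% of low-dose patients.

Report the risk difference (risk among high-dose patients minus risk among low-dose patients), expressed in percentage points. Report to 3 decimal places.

risk difference = 0.2250 − 0.0850 = 0.1400 → 14.000 percentage points

RD: 14.000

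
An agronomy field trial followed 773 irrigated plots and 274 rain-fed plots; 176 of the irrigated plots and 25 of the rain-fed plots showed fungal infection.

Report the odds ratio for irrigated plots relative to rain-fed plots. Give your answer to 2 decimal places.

odds, irrigated plots = 176/597 = 0.2948
odds, rain-fed plots = 25/249 = 0.1004
OR = 0.2948 / 0.1004 = 2.94

2.94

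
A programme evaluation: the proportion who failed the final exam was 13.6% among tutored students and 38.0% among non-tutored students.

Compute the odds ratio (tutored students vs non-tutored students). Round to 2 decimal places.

odds, tutored students = 0.1360/0.8640 = 0.1574
odds, non-tutored students = 0.3800/0.6200 = 0.6129
OR = 0.1574 / 0.6129 = 0.26

OR = 0.26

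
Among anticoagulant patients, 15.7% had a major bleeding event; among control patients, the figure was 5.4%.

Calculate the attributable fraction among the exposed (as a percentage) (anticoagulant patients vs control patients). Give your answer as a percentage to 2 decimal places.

AR% = (0.1570 − 0.0540) / 0.1570 = 0.6561 → 65.61%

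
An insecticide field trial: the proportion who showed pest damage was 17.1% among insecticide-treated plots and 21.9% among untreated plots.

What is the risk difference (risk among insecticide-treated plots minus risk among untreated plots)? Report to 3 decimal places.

risk difference = 0.1710 − 0.2190 = -0.048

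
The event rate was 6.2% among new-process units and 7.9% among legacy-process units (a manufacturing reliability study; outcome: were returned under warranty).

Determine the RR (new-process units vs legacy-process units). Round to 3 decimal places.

RR = 0.0620 / 0.0790 = 0.785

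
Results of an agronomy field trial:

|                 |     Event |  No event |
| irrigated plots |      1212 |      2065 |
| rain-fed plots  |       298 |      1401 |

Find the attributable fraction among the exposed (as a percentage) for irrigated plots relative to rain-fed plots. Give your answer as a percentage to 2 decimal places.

risk, irrigated plots = 1212/3277 = 0.3699
risk, rain-fed plots = 298/1699 = 0.1754
AR% = (0.3699 − 0.1754) / 0.3699 = 0.5258 → 52.58%

AR% = 52.58%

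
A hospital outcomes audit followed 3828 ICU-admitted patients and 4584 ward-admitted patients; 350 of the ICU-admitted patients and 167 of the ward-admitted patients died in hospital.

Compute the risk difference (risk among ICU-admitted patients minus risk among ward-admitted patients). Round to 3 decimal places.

0.055

risk, ICU-admitted patients = 350/3828 = 0.09143
risk, ward-admitted patients = 167/4584 = 0.03643
risk difference = 0.09143 − 0.03643 = 0.055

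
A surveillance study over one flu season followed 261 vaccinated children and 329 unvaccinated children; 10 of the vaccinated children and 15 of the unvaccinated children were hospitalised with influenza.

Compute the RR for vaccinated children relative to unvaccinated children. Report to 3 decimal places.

RR: 0.840

risk, vaccinated children = 10/261 = 0.03831
risk, unvaccinated children = 15/329 = 0.04559
RR = 0.03831 / 0.04559 = 0.840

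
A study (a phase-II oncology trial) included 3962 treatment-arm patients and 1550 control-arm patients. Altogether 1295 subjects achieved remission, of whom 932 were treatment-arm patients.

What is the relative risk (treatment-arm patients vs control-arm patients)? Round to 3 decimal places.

treatment-arm patients without the outcome: 3962 − 932 = 3030
control-arm patients with the outcome: 1295 − 932 = 363
control-arm patients without the outcome: 1550 − 363 = 1187
risk, treatment-arm patients = 932/3962 = 0.2352
risk, control-arm patients = 363/1550 = 0.2342
RR = 0.2352 / 0.2342 = 1.004

1.004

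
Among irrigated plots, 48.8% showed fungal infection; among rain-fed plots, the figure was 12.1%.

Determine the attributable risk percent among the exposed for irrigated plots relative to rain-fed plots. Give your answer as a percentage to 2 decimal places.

AR% = (0.4880 − 0.1210) / 0.4880 = 0.7520 → 75.20%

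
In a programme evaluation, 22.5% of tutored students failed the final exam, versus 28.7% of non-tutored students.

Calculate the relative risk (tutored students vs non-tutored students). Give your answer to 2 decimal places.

RR = 0.2250 / 0.2870 = 0.78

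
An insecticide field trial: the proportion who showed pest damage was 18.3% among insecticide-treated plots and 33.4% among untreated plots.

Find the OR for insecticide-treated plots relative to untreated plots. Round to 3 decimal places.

OR: 0.447

odds, insecticide-treated plots = 0.1830/0.8170 = 0.2240
odds, untreated plots = 0.3340/0.6660 = 0.5015
OR = 0.2240 / 0.5015 = 0.447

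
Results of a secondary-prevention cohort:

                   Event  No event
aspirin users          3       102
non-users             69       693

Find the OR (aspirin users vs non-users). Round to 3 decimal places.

0.295

odds, aspirin users = 3/102 = 0.02941
odds, non-users = 69/693 = 0.09957
OR = 0.02941 / 0.09957 = 0.295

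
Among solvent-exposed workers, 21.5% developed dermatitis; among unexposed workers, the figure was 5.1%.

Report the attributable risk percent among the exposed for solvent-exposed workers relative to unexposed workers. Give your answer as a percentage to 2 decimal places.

AR% = (0.2150 − 0.0510) / 0.2150 = 0.7628 → 76.28%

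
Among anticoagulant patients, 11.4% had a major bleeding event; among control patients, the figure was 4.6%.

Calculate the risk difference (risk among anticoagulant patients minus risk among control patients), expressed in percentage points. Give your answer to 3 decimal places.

risk difference = 0.11400 − 0.04600 = 0.06800 → 6.800 percentage points

6.800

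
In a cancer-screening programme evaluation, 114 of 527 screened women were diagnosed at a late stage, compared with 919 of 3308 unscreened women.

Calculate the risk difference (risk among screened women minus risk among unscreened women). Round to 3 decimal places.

risk, screened women = 114/527 = 0.2163
risk, unscreened women = 919/3308 = 0.2778
risk difference = 0.2163 − 0.2778 = -0.061

RD ≈ -0.061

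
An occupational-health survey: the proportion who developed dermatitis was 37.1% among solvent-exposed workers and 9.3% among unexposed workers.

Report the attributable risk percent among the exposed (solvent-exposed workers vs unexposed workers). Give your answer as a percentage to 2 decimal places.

AR% = (0.3710 − 0.0930) / 0.3710 = 0.7493 → 74.93%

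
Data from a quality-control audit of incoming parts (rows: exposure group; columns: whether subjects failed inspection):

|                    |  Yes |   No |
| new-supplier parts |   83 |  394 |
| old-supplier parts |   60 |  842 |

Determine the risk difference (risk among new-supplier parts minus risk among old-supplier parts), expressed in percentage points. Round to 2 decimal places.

RD = 10.75

risk, new-supplier parts = 83/477 = 0.1740
risk, old-supplier parts = 60/902 = 0.0665
risk difference = 0.1740 − 0.0665 = 0.1075 → 10.75 percentage points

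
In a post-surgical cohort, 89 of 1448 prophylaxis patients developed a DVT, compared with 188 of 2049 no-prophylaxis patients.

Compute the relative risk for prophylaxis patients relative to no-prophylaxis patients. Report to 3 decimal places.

risk, prophylaxis patients = 89/1448 = 0.0615
risk, no-prophylaxis patients = 188/2049 = 0.0918
RR = 0.0615 / 0.0918 = 0.670

RR: 0.670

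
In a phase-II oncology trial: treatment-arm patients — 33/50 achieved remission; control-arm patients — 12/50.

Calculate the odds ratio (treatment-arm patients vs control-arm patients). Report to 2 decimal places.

OR = (33 × 38) / (17 × 12) = 1254/204 ≈ 6.15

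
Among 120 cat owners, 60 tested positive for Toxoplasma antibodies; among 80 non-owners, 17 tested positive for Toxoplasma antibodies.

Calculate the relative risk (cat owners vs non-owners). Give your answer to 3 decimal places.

RR = 2.353

risk, cat owners = 60/120 = 0.5000
risk, non-owners = 17/80 = 0.2125
RR = 0.5000 / 0.2125 = 2.353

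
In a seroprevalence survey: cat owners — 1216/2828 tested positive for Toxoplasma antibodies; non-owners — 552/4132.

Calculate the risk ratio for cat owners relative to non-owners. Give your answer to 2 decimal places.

risk, cat owners = 1216/2828 = 0.4300
risk, non-owners = 552/4132 = 0.1336
RR = 0.4300 / 0.1336 = 3.22

RR: 3.22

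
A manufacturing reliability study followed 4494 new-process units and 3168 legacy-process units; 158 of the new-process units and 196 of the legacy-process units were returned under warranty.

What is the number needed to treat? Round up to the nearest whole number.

NNT = 38

risk, new-process units = 158/4494 = 0.035158
risk, legacy-process units = 196/3168 = 0.061869
absolute risk difference = 0.026711
1 / 0.026711 = 37.438 → round up → 38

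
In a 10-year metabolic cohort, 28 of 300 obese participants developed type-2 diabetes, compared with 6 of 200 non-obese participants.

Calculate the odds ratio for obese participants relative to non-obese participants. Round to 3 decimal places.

3.328

odds, obese participants = 28/272 = 0.10294
odds, non-obese participants = 6/194 = 0.03093
OR = 0.10294 / 0.03093 = 3.328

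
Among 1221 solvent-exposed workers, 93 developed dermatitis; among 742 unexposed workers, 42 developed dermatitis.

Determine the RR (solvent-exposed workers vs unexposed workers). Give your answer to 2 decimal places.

risk, solvent-exposed workers = 93/1221 = 0.0762
risk, unexposed workers = 42/742 = 0.0566
RR = 0.0762 / 0.0566 = 1.35

RR: 1.35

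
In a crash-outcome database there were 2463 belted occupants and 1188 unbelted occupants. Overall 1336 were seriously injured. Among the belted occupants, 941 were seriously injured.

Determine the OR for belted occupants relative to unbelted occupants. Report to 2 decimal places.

1.24

belted occupants without the outcome: 2463 − 941 = 1522
unbelted occupants with the outcome: 1336 − 941 = 395
unbelted occupants without the outcome: 1188 − 395 = 793
odds, belted occupants = 941/1522 = 0.6183
odds, unbelted occupants = 395/793 = 0.4981
OR = 0.6183 / 0.4981 = 1.24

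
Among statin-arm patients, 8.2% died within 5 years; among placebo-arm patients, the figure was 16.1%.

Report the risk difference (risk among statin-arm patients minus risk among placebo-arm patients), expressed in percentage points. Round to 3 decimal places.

risk difference = 0.0820 − 0.1610 = -0.0790 → -7.900 percentage points

RD = -7.900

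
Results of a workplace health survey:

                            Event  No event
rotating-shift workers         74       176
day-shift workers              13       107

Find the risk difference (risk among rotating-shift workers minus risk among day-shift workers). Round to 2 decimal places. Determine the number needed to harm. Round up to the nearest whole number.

risk, rotating-shift workers = 74/250 = 0.2960
risk, day-shift workers = 13/120 = 0.1083
risk difference = 0.2960 − 0.1083 = 0.19
absolute risk difference = 0.187667
1 / 0.187667 = 5.329 → round up → 6

RD = 0.19; NNH = 6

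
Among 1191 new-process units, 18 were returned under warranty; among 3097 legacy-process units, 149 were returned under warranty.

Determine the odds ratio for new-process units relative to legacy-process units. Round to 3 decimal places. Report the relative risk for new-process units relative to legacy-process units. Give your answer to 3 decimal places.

odds, new-process units = 18/1173 = 0.01535
odds, legacy-process units = 149/2948 = 0.05054
OR = 0.01535 / 0.05054 = 0.304
risk, new-process units = 18/1191 = 0.01511
risk, legacy-process units = 149/3097 = 0.04811
RR = 0.01511 / 0.04811 = 0.314

OR = 0.304; RR = 0.314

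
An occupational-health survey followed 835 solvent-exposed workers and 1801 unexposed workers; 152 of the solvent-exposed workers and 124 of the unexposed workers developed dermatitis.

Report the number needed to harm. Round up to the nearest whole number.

9

risk, solvent-exposed workers = 152/835 = 0.182036
risk, unexposed workers = 124/1801 = 0.068851
absolute risk difference = 0.113185
1 / 0.113185 = 8.835 → round up → 9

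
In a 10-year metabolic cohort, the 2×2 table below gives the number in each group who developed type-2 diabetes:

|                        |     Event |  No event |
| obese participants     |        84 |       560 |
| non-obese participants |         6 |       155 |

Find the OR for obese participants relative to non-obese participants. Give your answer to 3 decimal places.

OR = (84 × 155) / (560 × 6) = 13020/3360 ≈ 3.875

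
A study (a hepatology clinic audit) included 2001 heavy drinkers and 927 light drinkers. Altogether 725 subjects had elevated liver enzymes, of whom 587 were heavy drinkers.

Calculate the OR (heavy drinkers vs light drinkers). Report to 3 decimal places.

OR ≈ 2.373

heavy drinkers without the outcome: 2001 − 587 = 1414
light drinkers with the outcome: 725 − 587 = 138
light drinkers without the outcome: 927 − 138 = 789
OR = (587 × 789) / (1414 × 138) = 463143/195132 ≈ 2.373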